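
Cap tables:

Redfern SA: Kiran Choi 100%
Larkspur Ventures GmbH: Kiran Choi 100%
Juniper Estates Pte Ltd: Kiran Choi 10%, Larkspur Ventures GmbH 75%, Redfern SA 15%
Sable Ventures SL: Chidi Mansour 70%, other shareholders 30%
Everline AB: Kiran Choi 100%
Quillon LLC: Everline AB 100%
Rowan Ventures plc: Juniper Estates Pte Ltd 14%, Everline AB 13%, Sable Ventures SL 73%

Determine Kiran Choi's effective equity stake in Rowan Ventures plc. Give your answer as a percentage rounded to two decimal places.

27.00%

Kiran reaches Rowan along 4 paths.
Via Juniper: 10% × 14% = 1.4%.
Via Larkspur → Juniper: 100% × 75% × 14% = 10.5%.
Via Redfern → Juniper: 100% × 15% × 14% = 2.1%.
Via Everline: 100% × 13% = 13%.
Total: 1.4% + 10.5% + 2.1% + 13% = 27%.
Rounded: 27.00%.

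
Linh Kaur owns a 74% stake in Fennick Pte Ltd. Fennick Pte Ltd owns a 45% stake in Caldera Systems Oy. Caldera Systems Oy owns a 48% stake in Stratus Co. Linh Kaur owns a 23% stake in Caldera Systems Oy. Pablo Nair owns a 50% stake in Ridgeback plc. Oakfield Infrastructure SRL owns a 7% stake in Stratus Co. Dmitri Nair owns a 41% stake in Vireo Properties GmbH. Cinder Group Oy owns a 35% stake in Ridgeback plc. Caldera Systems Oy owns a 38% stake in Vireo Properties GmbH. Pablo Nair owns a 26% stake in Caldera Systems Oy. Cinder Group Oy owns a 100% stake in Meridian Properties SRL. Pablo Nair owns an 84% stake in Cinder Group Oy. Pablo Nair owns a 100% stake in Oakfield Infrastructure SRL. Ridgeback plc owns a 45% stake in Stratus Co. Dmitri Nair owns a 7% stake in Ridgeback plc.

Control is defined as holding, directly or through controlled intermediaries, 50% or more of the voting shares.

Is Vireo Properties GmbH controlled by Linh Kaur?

Linh holds 74% of Fennick, so Linh controls Fennick.
Fennick and Linh together hold 45% + 23% = 68% of Caldera, so Linh controls Caldera.
In Vireo, Linh's side holds only 38%, not ≥ 50%.
So Linh does not control Vireo.

No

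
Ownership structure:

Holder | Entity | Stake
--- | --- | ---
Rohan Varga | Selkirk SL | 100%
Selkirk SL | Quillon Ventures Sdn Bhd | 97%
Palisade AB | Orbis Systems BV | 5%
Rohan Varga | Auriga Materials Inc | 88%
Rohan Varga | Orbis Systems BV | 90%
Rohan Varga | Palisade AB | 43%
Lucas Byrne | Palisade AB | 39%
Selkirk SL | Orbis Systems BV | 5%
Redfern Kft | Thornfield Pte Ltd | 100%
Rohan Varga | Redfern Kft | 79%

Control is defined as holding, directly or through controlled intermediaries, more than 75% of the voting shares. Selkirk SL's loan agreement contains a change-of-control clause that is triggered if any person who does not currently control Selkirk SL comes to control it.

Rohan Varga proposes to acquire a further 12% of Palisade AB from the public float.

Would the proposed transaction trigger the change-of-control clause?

The purchase changes only Rohan's holdings, so Rohan is the only person who could newly come to control Selkirk.
Rohan holds 100% of Selkirk, so Rohan controls Selkirk.
So Rohan already controls Selkirk before the transaction.
After the purchase, Rohan's direct stake in Palisade rises to 43% + 12% = 55%.
Rohan controlled Selkirk already, so this is not a new person acquiring control; every other person's position is unchanged or reduced.
No new person acquires control, so the clause is not triggered.

No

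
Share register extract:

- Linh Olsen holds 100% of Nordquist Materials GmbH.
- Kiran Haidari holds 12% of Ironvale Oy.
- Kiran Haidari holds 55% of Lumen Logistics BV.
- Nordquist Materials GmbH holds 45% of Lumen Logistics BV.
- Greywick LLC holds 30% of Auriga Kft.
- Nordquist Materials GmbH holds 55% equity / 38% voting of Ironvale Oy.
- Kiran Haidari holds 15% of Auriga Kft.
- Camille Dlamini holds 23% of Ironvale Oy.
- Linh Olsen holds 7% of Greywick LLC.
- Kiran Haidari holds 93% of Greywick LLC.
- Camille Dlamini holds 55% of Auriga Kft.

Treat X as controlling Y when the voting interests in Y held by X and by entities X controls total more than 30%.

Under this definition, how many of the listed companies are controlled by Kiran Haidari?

3

Kiran holds 93% of Greywick, so Kiran controls Greywick.
Kiran holds 55% of Lumen, so Kiran controls Lumen.
Greywick and Kiran together hold 30% + 15% = 45% of Auriga, so Kiran controls Auriga.
No other company's threshold is met.
Kiran controls 3 companies.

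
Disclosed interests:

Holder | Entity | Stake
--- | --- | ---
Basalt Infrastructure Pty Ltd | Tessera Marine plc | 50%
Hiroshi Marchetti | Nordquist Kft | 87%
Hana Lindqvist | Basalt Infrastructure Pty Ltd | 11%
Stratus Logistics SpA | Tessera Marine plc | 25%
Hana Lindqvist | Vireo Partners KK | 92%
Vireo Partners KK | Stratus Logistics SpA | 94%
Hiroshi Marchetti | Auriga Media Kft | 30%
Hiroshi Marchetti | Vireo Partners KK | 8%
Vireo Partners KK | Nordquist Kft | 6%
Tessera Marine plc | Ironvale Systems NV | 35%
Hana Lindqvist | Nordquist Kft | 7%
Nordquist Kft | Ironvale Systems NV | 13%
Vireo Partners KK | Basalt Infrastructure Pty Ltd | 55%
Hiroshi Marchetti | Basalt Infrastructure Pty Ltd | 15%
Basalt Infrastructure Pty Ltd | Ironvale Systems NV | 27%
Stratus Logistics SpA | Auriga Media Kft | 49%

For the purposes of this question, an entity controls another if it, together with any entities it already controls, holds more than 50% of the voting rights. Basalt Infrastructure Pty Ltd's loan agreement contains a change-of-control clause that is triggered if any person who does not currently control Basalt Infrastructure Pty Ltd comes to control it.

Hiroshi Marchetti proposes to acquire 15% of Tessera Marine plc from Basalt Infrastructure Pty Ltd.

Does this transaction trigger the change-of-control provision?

The purchase adds only to Hiroshi's holdings (Basalt's stake shrinks), so Hiroshi is the only person who could newly come to control Basalt.
Hiroshi holds 87% of Nordquist, so Hiroshi controls Nordquist.
In Basalt, Hiroshi's side holds only 15%, not > 50%.
So before the transaction, Hiroshi does not control Basalt.
After the purchase, Hiroshi holds 15% of Tessera directly, and Basalt's stake falls to 35%.
Hiroshi's side now holds 15% of Tessera, not > 50%, so Hiroshi still does not control Tessera.
After the transaction, Hiroshi's side holds 15% of Basalt, not > 50%, so Hiroshi still does not control Basalt.
No new person acquires control, so the clause is not triggered.

No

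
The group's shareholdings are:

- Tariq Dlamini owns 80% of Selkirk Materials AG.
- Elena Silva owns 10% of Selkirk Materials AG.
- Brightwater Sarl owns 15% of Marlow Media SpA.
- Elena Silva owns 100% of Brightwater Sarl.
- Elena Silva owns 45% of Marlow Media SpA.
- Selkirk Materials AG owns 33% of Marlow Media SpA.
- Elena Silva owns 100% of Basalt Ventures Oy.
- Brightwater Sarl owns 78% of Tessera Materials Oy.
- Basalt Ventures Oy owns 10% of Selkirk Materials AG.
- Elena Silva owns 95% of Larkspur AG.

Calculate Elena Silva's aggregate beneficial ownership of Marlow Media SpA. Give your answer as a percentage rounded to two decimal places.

Elena reaches Marlow along 4 paths.
Direct stake: 45% = 45%.
Via Brightwater: 100% × 15% = 15%.
Via Selkirk: 10% × 33% = 3.3%.
Via Basalt → Selkirk: 100% × 10% × 33% = 3.3%.
Total: 45% + 15% + 3.3% + 3.3% = 66.6%.
Rounded: 66.60%.

66.60%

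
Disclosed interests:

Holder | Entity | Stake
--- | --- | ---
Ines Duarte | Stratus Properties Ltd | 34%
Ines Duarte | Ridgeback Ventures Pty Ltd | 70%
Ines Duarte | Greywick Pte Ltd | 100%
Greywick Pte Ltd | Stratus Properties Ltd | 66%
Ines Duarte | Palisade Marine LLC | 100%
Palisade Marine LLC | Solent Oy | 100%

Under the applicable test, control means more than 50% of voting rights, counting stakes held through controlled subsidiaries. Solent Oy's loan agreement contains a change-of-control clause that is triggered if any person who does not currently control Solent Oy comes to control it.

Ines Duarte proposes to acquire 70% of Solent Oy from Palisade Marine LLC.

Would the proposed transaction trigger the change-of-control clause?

The purchase adds only to Ines's holdings (Palisade's stake shrinks), so Ines is the only person who could newly come to control Solent.
Ines holds 100% of Palisade, so Ines controls Palisade.
Palisade holds 100% of Solent, so Ines controls Solent.
So Ines already controls Solent before the transaction.
After the purchase, Ines holds 70% of Solent directly, and Palisade's stake falls to 30%.
Ines controlled Solent already, so this is not a new person acquiring control; every other person's position is unchanged or reduced.
No new person acquires control, so the clause is not triggered.

No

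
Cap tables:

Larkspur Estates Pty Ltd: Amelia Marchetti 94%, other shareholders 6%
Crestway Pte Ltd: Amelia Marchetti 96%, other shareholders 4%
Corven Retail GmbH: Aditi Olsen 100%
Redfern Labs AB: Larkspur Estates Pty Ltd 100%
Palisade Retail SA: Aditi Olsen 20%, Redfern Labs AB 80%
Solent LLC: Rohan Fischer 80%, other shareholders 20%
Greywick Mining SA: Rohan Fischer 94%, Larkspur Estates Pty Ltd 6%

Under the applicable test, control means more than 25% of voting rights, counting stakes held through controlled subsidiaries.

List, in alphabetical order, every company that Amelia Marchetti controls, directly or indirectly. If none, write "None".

Crestway Pte Ltd, Larkspur Estates Pty Ltd, Palisade Retail SA, Redfern Labs AB

Amelia holds 94% of Larkspur, so Amelia controls Larkspur.
Amelia holds 96% of Crestway, so Amelia controls Crestway.
Larkspur holds 100% of Redfern, so Amelia controls Redfern.
Redfern holds 80% of Palisade, so Amelia controls Palisade.
No other company's threshold is met.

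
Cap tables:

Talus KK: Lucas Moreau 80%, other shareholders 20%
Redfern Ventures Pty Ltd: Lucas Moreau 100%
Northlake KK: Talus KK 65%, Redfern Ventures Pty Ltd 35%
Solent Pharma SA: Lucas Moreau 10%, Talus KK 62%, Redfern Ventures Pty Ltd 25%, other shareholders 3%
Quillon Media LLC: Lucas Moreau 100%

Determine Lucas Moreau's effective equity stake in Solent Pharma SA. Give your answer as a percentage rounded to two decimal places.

Lucas reaches Solent along 3 paths.
Direct stake: 10% = 10%.
Via Talus: 80% × 62% = 49.6%.
Via Redfern: 100% × 25% = 25%.
Total: 10% + 49.6% + 25% = 84.6%.
Rounded: 84.60%.

84.60%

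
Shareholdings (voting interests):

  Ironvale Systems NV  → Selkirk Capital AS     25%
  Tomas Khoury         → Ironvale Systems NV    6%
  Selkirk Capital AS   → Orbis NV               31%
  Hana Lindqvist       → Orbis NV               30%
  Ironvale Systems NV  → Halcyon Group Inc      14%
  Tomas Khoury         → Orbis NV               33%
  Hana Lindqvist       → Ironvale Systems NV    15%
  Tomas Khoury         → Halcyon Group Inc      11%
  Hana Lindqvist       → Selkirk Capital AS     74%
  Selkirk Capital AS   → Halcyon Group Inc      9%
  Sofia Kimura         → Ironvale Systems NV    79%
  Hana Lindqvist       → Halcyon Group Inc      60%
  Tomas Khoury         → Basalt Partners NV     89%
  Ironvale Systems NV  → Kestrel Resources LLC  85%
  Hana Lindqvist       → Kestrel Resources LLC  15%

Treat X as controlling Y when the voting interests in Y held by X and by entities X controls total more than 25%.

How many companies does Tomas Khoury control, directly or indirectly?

2

Tomas holds 89% of Basalt, so Tomas controls Basalt.
Tomas holds 33% of Orbis, so Tomas controls Orbis.
No other company's threshold is met.
Tomas controls 2 companies.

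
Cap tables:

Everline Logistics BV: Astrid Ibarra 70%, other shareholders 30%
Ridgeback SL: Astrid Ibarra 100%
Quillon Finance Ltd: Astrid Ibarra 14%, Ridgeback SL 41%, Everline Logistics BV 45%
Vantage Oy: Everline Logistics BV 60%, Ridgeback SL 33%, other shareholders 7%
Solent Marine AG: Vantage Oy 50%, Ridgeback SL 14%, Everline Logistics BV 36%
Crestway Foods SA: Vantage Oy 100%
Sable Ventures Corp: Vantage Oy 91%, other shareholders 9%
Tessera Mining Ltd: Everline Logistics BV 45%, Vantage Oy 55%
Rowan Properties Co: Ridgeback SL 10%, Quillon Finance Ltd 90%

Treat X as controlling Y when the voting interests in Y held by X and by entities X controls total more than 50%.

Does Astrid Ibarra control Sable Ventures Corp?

Yes

Astrid holds 70% of Everline, so Astrid controls Everline.
Astrid holds 100% of Ridgeback, so Astrid controls Ridgeback.
Everline and Ridgeback together hold 60% + 33% = 93% of Vantage, so Astrid controls Vantage.
Vantage holds 91% of Sable, so Astrid controls Sable.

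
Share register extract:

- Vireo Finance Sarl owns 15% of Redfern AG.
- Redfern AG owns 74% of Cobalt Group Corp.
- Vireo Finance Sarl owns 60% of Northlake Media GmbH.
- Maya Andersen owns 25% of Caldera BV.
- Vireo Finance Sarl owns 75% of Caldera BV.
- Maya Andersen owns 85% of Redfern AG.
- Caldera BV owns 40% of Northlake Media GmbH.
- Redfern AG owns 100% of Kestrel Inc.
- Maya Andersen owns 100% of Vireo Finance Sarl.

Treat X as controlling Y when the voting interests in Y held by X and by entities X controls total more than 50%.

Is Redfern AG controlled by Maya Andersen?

Yes

Maya holds 100% of Vireo, so Maya controls Vireo.
Vireo and Maya together hold 15% + 85% = 100% of Redfern, so Maya controls Redfern.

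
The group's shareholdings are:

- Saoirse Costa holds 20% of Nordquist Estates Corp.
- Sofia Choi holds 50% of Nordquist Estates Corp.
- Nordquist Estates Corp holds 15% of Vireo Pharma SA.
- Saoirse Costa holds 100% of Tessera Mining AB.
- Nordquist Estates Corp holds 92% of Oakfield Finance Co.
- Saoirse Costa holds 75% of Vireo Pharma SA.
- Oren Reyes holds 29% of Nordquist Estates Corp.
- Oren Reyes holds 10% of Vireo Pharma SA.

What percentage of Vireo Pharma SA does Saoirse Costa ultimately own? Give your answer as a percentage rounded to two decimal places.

78.00%

Saoirse reaches Vireo along 2 paths.
Via Nordquist: 20% × 15% = 3%.
Direct stake: 75% = 75%.
Total: 3% + 75% = 78%.
Rounded: 78.00%.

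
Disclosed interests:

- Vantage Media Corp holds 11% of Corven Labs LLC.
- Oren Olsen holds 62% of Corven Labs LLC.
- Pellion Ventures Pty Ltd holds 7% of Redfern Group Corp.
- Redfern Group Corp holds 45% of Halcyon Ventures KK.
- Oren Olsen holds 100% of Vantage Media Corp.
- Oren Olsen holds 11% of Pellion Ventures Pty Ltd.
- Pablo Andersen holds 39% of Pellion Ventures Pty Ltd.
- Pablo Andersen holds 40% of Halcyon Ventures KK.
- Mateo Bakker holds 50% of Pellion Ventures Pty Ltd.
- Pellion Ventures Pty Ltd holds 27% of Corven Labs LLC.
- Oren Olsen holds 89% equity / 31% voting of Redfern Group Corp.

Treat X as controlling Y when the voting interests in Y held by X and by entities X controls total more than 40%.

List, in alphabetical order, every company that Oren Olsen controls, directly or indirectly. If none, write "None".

Oren holds 100% of Vantage, so Oren controls Vantage.
Oren and Vantage together hold 62% + 11% = 73% of Corven, so Oren controls Corven.
No other company's threshold is met.

Corven Labs LLC, Vantage Media Corp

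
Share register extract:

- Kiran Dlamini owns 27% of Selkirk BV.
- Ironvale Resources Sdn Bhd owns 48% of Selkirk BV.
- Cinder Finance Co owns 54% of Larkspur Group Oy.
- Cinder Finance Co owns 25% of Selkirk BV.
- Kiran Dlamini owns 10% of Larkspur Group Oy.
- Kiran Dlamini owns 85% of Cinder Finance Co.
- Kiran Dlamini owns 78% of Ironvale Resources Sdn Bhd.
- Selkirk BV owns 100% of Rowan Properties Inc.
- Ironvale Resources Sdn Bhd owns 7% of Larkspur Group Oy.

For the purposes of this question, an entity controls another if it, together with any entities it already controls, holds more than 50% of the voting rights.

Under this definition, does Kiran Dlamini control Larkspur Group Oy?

Kiran holds 78% of Ironvale, so Kiran controls Ironvale.
Kiran holds 85% of Cinder, so Kiran controls Cinder.
Kiran and Ironvale and Cinder together hold 10% + 7% + 54% = 71% of Larkspur, so Kiran controls Larkspur.

Yes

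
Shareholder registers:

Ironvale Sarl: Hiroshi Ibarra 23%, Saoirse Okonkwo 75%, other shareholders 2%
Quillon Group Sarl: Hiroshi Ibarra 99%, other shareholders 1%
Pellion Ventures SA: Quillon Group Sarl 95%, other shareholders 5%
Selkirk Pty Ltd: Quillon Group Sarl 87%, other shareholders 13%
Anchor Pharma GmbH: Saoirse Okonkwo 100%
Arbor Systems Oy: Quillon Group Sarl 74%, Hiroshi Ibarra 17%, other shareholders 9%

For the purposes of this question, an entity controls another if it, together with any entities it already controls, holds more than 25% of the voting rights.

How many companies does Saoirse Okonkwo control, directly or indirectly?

Saoirse holds 75% of Ironvale, so Saoirse controls Ironvale.
Saoirse holds 100% of Anchor, so Saoirse controls Anchor.
No other company's threshold is met.
Saoirse controls 2 companies.

2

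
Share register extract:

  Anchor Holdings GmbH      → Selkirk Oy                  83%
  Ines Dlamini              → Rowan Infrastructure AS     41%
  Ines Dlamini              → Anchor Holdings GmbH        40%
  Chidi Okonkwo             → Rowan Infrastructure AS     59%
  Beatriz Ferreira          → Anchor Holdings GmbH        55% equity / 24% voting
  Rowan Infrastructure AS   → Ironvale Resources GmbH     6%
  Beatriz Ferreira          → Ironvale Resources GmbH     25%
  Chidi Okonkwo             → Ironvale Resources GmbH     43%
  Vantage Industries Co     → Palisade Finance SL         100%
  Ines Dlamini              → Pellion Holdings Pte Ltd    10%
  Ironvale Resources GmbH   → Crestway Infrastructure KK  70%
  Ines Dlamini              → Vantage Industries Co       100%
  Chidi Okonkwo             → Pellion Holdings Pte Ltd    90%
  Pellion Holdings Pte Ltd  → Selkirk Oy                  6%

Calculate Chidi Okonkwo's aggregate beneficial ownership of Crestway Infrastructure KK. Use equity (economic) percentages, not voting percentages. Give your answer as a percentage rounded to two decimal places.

Chidi reaches Crestway along 2 paths.
Via Ironvale: 43% × 70% = 30.1%.
Via Rowan → Ironvale: 59% × 6% × 70% = 2.478%.
Total: 30.1% + 2.478% = 32.578%.
Rounded: 32.58%.

32.58%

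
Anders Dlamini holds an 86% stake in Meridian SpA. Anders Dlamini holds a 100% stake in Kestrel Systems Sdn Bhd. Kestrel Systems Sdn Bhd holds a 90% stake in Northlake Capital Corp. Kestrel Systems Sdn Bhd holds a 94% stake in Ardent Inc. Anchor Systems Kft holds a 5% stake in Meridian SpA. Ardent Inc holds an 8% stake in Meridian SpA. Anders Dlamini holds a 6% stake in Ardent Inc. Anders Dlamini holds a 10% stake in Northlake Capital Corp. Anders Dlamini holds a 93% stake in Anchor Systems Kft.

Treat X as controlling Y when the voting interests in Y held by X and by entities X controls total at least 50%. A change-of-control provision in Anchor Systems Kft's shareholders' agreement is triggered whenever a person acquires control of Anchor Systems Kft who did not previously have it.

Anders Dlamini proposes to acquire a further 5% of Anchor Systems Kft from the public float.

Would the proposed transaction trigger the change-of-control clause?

No

The purchase changes only Anders's holdings, so Anders is the only person who could newly come to control Anchor.
Anders holds 93% of Anchor, so Anders controls Anchor.
So Anders already controls Anchor before the transaction.
After the purchase, Anders's direct stake in Anchor rises to 93% + 5% = 98%.
Anders controlled Anchor already, so this is not a new person acquiring control; every other person's position is unchanged or reduced.
No new person acquires control, so the clause is not triggered.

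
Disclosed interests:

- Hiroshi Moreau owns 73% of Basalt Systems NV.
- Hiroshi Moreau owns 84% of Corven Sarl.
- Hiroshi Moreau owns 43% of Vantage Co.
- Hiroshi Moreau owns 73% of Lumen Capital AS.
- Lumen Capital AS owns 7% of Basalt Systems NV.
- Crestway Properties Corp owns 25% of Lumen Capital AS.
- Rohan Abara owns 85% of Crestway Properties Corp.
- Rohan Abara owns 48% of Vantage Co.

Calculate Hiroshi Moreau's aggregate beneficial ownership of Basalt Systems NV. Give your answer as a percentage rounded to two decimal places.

Hiroshi reaches Basalt along 2 paths.
Via Lumen: 73% × 7% = 5.11%.
Direct stake: 73% = 73%.
Total: 5.11% + 73% = 78.11%.

78.11%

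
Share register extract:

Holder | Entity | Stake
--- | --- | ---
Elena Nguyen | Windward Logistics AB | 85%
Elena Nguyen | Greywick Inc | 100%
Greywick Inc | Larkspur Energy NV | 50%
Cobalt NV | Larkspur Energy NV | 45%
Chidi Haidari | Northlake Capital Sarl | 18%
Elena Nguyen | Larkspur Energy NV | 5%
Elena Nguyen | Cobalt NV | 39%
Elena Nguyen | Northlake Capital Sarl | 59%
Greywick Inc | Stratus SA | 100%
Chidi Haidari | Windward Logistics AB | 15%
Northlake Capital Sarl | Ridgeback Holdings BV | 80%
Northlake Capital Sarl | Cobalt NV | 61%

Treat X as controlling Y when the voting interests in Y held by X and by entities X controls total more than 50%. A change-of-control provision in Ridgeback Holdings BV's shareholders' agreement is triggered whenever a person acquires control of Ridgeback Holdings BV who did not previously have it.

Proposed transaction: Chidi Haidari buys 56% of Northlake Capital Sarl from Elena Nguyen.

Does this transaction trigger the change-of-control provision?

Yes

The purchase adds only to Chidi's holdings (Elena's stake shrinks), so Chidi is the only person who could newly come to control Ridgeback.
Chidi's largest direct stake is 18% in Northlake, which does not meet the threshold, so Chidi controls no company.
Neither Chidi nor any entity Chidi controls holds any voting interest in Ridgeback.
So before the transaction, Chidi does not control Ridgeback.
After the purchase, Chidi's direct stake in Northlake rises to 18% + 56% = 74%, and Elena's stake falls to 3%.
Chidi holds 74% of Northlake, so Chidi controls Northlake.
Northlake holds 80% of Ridgeback, so Chidi controls Ridgeback.
Chidi did not control Ridgeback before and does after, so the clause is triggered.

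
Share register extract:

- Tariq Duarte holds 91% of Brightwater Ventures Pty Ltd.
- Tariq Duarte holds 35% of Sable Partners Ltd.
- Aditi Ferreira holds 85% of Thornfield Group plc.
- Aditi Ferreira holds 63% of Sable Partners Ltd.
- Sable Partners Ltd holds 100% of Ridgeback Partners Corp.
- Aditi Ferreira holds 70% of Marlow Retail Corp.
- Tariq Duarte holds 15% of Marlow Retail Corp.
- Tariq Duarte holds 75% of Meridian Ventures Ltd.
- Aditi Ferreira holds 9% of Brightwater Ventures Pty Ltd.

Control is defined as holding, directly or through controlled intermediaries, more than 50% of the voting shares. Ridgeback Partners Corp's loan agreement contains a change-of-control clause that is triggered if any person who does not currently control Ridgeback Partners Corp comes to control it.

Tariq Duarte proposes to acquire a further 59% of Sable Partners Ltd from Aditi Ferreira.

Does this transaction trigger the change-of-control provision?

Yes

The purchase adds only to Tariq's holdings (Aditi's stake shrinks), so Tariq is the only person who could newly come to control Ridgeback.
Tariq holds 75% of Meridian, so Tariq controls Meridian.
Tariq holds 91% of Brightwater, so Tariq controls Brightwater.
Neither Tariq nor any entity Tariq controls holds any voting interest in Ridgeback.
So before the transaction, Tariq does not control Ridgeback.
After the purchase, Tariq's direct stake in Sable rises to 35% + 59% = 94%, and Aditi's stake falls to 4%.
Tariq holds 94% of Sable, so Tariq controls Sable.
Sable holds 100% of Ridgeback, so Tariq controls Ridgeback.
Tariq did not control Ridgeback before and does after, so the clause is triggered.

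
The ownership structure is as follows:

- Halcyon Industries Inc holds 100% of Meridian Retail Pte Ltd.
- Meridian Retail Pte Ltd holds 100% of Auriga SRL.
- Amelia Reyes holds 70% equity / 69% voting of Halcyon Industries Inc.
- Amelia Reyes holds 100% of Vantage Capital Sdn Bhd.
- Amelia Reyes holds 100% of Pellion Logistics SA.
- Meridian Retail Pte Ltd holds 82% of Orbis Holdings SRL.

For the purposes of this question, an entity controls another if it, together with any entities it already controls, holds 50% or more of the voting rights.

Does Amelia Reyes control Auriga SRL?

Amelia holds 69% of Halcyon, so Amelia controls Halcyon.
Halcyon holds 100% of Meridian, so Amelia controls Meridian.
Meridian holds 100% of Auriga, so Amelia controls Auriga.

Yes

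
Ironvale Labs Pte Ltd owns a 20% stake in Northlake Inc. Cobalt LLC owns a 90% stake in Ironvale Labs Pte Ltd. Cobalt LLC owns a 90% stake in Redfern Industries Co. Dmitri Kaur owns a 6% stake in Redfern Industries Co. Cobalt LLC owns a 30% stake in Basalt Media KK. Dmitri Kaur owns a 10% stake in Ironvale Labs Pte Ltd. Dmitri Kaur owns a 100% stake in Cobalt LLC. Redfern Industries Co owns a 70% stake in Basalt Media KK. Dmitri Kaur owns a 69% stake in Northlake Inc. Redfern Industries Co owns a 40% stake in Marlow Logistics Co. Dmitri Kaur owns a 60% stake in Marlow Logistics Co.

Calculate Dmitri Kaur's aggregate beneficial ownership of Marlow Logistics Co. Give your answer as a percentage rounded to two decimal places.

Dmitri reaches Marlow along 3 paths.
Direct stake: 60% = 60%.
Via Cobalt → Redfern: 100% × 90% × 40% = 36%.
Via Redfern: 6% × 40% = 2.4%.
Total: 60% + 36% + 2.4% = 98.4%.
Rounded: 98.40%.

98.40%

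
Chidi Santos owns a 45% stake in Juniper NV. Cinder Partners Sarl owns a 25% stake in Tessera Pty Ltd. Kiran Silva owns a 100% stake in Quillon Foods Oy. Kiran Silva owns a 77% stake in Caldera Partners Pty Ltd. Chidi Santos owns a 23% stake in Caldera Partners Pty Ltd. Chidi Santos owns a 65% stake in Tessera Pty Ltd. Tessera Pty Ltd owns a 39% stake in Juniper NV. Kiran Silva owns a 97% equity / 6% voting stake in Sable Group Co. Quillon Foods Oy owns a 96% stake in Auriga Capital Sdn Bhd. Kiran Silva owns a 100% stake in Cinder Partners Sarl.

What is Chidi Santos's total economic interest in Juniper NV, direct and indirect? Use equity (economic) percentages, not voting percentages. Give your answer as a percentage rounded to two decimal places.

Chidi reaches Juniper along 2 paths.
Direct stake: 45% = 45%.
Via Tessera: 65% × 39% = 25.35%.
Total: 45% + 25.35% = 70.35%.

70.35%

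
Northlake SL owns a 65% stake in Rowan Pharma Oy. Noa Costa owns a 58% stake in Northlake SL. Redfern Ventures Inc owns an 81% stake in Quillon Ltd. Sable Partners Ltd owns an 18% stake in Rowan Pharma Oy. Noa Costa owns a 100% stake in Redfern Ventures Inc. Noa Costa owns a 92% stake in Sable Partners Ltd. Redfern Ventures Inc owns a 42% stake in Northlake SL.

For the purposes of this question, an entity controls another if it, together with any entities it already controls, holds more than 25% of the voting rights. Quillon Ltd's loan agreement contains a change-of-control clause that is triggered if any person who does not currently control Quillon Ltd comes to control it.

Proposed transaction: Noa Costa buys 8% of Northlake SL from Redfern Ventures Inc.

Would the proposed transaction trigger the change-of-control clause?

No

The purchase adds only to Noa's holdings (Redfern's stake shrinks), so Noa is the only person who could newly come to control Quillon.
Noa holds 100% of Redfern, so Noa controls Redfern.
Redfern holds 81% of Quillon, so Noa controls Quillon.
So Noa already controls Quillon before the transaction.
After the purchase, Noa's direct stake in Northlake rises to 58% + 8% = 66%, and Redfern's stake falls to 34%.
Noa controlled Quillon already, so this is not a new person acquiring control; every other person's position is unchanged or reduced.
No new person acquires control, so the clause is not triggered.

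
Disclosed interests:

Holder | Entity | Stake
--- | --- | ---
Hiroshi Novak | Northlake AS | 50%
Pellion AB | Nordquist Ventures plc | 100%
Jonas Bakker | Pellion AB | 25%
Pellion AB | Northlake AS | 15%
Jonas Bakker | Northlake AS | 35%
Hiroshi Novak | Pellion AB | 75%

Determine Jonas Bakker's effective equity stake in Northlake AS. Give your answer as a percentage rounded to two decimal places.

38.75%

Jonas reaches Northlake along 2 paths.
Direct stake: 35% = 35%.
Via Pellion: 25% × 15% = 3.75%.
Total: 35% + 3.75% = 38.75%.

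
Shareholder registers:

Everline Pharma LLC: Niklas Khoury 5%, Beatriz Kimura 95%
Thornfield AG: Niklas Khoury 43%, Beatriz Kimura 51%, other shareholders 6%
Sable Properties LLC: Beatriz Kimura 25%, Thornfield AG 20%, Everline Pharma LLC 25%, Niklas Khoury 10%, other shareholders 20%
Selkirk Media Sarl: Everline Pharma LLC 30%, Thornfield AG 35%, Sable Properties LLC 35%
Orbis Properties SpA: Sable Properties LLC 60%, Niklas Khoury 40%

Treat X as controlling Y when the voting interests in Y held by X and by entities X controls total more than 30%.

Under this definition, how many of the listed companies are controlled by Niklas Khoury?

Niklas holds 43% of Thornfield, so Niklas controls Thornfield.
Thornfield holds 35% of Selkirk, so Niklas controls Selkirk.
Niklas holds 40% of Orbis, so Niklas controls Orbis.
No other company's threshold is met.
Niklas controls 3 companies.

3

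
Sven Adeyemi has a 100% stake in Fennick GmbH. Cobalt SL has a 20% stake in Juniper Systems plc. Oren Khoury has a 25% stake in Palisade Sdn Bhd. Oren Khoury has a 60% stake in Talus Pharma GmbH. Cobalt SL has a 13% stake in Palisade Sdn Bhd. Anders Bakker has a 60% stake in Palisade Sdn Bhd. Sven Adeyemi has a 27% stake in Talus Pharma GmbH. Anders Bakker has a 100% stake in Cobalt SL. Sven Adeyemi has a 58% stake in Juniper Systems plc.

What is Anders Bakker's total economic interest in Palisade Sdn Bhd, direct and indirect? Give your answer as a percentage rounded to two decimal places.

Anders reaches Palisade along 2 paths.
Direct stake: 60% = 60%.
Via Cobalt: 100% × 13% = 13%.
Total: 60% + 13% = 73%.
Rounded: 73.00%.

73.00%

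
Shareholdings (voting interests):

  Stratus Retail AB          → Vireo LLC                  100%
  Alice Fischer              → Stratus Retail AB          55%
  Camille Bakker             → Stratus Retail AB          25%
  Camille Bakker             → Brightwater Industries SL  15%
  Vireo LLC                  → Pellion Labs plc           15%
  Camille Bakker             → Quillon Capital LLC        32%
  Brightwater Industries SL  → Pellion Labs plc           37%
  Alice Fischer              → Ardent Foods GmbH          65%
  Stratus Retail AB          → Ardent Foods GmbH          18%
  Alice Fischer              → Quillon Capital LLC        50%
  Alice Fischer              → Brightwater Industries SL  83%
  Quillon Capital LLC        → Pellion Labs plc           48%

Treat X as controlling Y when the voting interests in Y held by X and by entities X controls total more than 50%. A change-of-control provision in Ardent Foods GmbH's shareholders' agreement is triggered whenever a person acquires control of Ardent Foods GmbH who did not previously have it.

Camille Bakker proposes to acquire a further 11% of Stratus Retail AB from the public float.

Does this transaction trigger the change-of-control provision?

No

The purchase changes only Camille's holdings, so Camille is the only person who could newly come to control Ardent.
Camille's largest direct stake is 32% in Quillon, which does not meet the threshold, so Camille controls no company.
Neither Camille nor any entity Camille controls holds any voting interest in Ardent.
So before the transaction, Camille does not control Ardent.
After the purchase, Camille's direct stake in Stratus rises to 25% + 11% = 36%.
Camille's side now holds 36% of Stratus, not > 50%, so Camille still does not control Stratus.
After the transaction, neither Camille nor any entity Camille controls holds a voting interest in Ardent, so Camille still does not control it.
No new person acquires control, so the clause is not triggered.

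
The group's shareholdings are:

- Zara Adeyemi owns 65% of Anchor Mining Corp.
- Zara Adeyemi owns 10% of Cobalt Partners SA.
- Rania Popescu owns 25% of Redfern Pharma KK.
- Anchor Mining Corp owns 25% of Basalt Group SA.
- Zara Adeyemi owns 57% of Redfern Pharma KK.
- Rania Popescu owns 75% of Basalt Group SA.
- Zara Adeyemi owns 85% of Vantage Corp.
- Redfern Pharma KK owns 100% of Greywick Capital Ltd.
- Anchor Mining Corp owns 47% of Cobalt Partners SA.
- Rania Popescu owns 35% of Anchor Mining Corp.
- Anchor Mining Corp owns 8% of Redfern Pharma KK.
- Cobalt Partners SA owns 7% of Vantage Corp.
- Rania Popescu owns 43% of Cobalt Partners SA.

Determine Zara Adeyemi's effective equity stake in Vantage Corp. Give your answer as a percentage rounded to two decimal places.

Zara reaches Vantage along 3 paths.
Direct stake: 85% = 85%.
Via Anchor → Cobalt: 65% × 47% × 7% = 2.1385%.
Via Cobalt: 10% × 7% = 0.7%.
Total: 85% + 2.1385% + 0.7% = 87.8385%.
Rounded: 87.84%.

87.84%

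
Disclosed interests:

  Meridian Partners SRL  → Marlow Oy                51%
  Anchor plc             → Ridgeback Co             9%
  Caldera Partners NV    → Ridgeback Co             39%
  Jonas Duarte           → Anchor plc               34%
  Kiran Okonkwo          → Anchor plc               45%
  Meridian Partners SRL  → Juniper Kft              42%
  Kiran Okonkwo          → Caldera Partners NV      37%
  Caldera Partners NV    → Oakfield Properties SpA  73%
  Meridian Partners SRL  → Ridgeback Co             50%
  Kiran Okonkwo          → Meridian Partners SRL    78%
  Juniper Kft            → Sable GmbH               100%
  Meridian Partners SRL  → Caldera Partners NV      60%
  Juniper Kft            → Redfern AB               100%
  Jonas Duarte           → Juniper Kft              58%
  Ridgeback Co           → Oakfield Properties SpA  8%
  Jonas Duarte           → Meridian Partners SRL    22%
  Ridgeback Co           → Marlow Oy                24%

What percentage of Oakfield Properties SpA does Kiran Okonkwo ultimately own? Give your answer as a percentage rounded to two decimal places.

Kiran reaches Oakfield along 6 paths.
Via Caldera: 37% × 73% = 27.01%.
Via Meridian → Caldera: 78% × 60% × 73% = 34.164%.
Via Meridian → Ridgeback: 78% × 50% × 8% = 3.12%.
Via Anchor → Ridgeback: 45% × 9% × 8% = 0.324%.
Via Caldera → Ridgeback: 37% × 39% × 8% = 1.1544%.
Via Meridian → Caldera → Ridgeback: 78% × 60% × 39% × 8% = 1.46016%.
Total: 27.01% + 34.164% + 3.12% + 0.324% + 1.1544% + 1.46016% = 67.23256%.
Rounded: 67.23%.

67.23%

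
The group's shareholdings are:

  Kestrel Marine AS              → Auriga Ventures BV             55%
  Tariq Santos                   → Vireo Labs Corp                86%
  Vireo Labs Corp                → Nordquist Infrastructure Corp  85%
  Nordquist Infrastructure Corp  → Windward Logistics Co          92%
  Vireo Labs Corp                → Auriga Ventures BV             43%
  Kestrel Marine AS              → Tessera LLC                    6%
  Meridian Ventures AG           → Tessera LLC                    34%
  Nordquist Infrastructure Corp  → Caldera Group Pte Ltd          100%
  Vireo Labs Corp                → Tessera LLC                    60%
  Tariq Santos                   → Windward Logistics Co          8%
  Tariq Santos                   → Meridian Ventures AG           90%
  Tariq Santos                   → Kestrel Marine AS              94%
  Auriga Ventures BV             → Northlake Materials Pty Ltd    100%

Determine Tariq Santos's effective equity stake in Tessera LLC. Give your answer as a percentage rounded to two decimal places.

Tariq reaches Tessera along 3 paths.
Via Vireo: 86% × 60% = 51.6%.
Via Meridian: 90% × 34% = 30.6%.
Via Kestrel: 94% × 6% = 5.64%.
Total: 51.6% + 30.6% + 5.64% = 87.84%.

87.84%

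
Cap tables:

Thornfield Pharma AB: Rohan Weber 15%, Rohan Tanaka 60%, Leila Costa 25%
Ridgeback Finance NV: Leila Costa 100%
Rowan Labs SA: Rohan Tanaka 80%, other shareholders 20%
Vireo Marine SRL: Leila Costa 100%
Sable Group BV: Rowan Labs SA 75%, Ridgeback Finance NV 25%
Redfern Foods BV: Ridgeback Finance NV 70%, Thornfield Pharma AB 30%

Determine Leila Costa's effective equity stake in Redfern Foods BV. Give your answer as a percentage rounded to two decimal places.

77.50%

Leila reaches Redfern along 2 paths.
Via Ridgeback: 100% × 70% = 70%.
Via Thornfield: 25% × 30% = 7.5%.
Total: 70% + 7.5% = 77.5%.
Rounded: 77.50%.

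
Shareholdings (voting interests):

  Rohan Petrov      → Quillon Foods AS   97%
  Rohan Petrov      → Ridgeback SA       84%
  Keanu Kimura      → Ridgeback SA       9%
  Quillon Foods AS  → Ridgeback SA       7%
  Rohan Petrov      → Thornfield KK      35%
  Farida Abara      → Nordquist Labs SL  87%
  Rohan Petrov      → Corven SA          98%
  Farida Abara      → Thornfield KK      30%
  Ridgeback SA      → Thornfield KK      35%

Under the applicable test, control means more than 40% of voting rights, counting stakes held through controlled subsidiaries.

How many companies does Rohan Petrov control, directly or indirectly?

Rohan holds 97% of Quillon, so Rohan controls Quillon.
Rohan holds 98% of Corven, so Rohan controls Corven.
Quillon and Rohan together hold 7% + 84% = 91% of Ridgeback, so Rohan controls Ridgeback.
Rohan and Ridgeback together hold 35% + 35% = 70% of Thornfield, so Rohan controls Thornfield.
No other company's threshold is met.
Rohan controls 4 companies.

4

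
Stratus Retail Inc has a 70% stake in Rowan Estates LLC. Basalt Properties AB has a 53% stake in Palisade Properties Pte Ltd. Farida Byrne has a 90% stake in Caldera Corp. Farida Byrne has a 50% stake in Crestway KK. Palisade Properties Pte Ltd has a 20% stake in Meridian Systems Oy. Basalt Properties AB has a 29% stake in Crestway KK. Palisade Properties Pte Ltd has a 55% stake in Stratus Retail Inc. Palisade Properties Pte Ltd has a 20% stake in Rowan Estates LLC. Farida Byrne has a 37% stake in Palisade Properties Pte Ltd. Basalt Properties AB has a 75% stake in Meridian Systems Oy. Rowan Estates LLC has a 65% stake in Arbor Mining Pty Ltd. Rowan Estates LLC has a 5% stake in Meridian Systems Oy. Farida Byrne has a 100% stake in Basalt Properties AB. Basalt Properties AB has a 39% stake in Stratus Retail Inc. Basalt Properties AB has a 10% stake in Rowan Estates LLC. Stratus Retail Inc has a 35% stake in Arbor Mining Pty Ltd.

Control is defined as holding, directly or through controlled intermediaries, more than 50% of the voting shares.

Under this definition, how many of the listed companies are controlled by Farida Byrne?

Farida holds 100% of Basalt, so Farida controls Basalt.
Basalt and Farida together hold 53% + 37% = 90% of Palisade, so Farida controls Palisade.
Basalt and Farida together hold 29% + 50% = 79% of Crestway, so Farida controls Crestway.
Palisade and Basalt together hold 55% + 39% = 94% of Stratus, so Farida controls Stratus.
Farida holds 90% of Caldera, so Farida controls Caldera.
Basalt and Palisade and Stratus together hold 10% + 20% + 70% = 100% of Rowan, so Farida controls Rowan.
Rowan and Palisade and Basalt together hold 5% + 20% + 75% = 100% of Meridian, so Farida controls Meridian.
Rowan and Stratus together hold 65% + 35% = 100% of Arbor, so Farida controls Arbor.
Farida controls 8 companies.

8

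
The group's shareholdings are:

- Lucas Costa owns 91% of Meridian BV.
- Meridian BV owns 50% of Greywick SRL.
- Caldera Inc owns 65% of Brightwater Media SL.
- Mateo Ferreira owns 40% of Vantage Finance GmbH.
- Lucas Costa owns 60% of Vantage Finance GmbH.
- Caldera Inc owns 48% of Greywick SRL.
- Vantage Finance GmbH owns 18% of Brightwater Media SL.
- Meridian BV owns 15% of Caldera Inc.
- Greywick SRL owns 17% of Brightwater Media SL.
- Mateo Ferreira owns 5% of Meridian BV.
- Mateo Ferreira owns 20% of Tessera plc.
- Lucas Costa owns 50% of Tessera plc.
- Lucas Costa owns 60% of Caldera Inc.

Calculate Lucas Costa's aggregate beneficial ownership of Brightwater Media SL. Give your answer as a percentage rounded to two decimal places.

Lucas reaches Brightwater along 6 paths.
Via Caldera: 60% × 65% = 39%.
Via Meridian → Caldera: 91% × 15% × 65% = 8.8725%.
Via Vantage: 60% × 18% = 10.8%.
Via Caldera → Greywick: 60% × 48% × 17% = 4.896%.
Via Meridian → Caldera → Greywick: 91% × 15% × 48% × 17% = 1.11384%.
Via Meridian → Greywick: 91% × 50% × 17% = 7.735%.
Total: 39% + 8.8725% + 10.8% + 4.896% + 1.11384% + 7.735% = 72.41734%.
Rounded: 72.42%.

72.42%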